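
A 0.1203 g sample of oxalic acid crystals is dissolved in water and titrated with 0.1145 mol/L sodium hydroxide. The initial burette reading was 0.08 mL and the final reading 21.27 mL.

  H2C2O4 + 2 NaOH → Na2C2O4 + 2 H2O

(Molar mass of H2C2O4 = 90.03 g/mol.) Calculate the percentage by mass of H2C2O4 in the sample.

90.79 %

n(NaOH) = 0.02119 L × 0.1145 mol/L = 2.426 × 10^-3 mol
From the 1:2 ratio, n(H2C2O4) = 1/2 × 2.426 × 10^-3 = 1.213 × 10^-3 mol
mass of H2C2O4 = 1.213 × 10^-3 × 90.03 g/mol = 0.1092 g
% H2C2O4 = 0.1092 / 0.1203 × 100 = 90.79 %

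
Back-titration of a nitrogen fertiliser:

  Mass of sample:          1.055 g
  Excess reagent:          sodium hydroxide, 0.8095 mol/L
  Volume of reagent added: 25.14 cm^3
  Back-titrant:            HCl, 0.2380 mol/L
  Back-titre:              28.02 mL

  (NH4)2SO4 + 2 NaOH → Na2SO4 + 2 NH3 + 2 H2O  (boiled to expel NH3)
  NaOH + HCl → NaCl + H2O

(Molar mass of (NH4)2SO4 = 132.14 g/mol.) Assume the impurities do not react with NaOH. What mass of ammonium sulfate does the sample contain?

n(NaOH) added = 0.02514 × 0.8095 = 0.02035 mol
n(HCl) used in back-titration = 0.02802 × 0.2380 = 6.669 × 10^-3 mol
n(NaOH) left over = 6.669 × 10^-3 mol (1:1 ratio)
n(NaOH) consumed by analyte = 0.02035 − 6.669 × 10^-3 = 0.01368 mol
From the 1:2 ratio, n((NH4)2SO4) = 1/2 × 0.01368 = 6.841 × 10^-3 mol
mass of (NH4)2SO4 = 6.841 × 10^-3 × 132.14 = 0.9040 g

0.9040 g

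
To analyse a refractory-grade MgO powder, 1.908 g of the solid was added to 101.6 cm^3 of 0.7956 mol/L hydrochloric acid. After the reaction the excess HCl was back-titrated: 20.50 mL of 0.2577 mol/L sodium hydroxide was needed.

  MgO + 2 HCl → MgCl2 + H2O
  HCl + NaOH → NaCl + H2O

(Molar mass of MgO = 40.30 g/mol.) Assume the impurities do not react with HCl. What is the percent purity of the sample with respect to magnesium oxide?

79.79 %

n(HCl) added = 0.1016 × 0.7956 = 0.08083 mol
n(NaOH) used in back-titration = 0.02050 × 0.2577 = 5.283 × 10^-3 mol
n(HCl) left over = 5.283 × 10^-3 mol (1:1 ratio)
n(HCl) consumed by analyte = 0.08083 − 5.283 × 10^-3 = 0.07555 mol
From the 1:2 ratio, n(MgO) = 1/2 × 0.07555 = 0.03778 mol
mass of MgO = 0.03778 × 40.30 = 1.522 g
% MgO = 1.522 / 1.908 × 100 = 79.79 %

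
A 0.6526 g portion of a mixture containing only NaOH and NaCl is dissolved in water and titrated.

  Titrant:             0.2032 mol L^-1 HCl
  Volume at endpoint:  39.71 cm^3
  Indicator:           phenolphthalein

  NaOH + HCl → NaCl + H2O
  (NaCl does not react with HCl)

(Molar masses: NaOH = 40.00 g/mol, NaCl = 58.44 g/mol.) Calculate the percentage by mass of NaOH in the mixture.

49.46 %

n(HCl) = 0.03971 × 0.2032 = 8.069 × 10^-3 mol
Let x = n(NaOH), y = n(NaCl).
Titrant: 1x = 8.069 × 10^-3;  mass: 40.00x + 58.44y = 0.6526
Solving, x = 8.069 × 10^-3 mol, y = 5.644 × 10^-3 mol
mass of NaOH = 8.069 × 10^-3 × 40.00 = 0.3228 g
% NaOH = 0.3228 / 0.6526 × 100 = 49.46 %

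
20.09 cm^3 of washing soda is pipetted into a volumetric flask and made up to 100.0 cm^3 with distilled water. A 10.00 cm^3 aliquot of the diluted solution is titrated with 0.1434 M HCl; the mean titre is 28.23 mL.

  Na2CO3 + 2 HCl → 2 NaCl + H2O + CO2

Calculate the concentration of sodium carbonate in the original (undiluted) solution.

n(HCl) = 0.02823 × 0.1434 = 4.048 × 10^-3 mol
From the 1:2 ratio, n(Na2CO3) in the aliquot = 1/2 × 4.048 × 10^-3 = 2.024 × 10^-3 mol
[Na2CO3]_dilute = 2.024 × 10^-3 / 0.01000 = 0.2024 mol/L
Dilution factor = 100.0 / 20.09 = 4.978
[Na2CO3]_stock = 0.2024 × 4.978 = 1.008 mol/L

1.008 M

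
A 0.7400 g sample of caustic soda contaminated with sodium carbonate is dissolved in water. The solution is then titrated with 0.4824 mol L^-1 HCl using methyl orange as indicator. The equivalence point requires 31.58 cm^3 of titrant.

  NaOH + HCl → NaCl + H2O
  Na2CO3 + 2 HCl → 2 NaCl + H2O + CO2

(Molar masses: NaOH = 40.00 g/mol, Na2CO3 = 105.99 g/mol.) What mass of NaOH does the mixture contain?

n(HCl) = 0.03158 × 0.4824 = 0.01523 mol
Let x = n(NaOH), y = n(Na2CO3).
Titrant: 1x + 2y = 0.01523;  mass: 40.00x + 105.99y = 0.7400
Solving, x = 5.182 × 10^-3 mol, y = 5.026 × 10^-3 mol
mass of NaOH = 5.182 × 10^-3 × 40.00 = 0.2073 g

0.2073 g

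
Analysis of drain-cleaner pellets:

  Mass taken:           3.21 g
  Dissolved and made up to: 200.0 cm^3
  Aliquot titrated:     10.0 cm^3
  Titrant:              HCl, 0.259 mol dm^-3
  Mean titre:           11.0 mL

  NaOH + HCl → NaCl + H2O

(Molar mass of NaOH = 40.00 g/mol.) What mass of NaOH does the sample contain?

n(HCl) per titration = 0.0110 × 0.259 = 2.85 × 10^-3 mol
n(NaOH) in each aliquot = 2.85 × 10^-3 mol (1:1 ratio)
n(NaOH) in the whole flask = 2.85 × 10^-3 × 200.0/10.0 = 0.0570 mol
mass of NaOH = 0.0570 × 40.00 = 2.28 g

2.28 g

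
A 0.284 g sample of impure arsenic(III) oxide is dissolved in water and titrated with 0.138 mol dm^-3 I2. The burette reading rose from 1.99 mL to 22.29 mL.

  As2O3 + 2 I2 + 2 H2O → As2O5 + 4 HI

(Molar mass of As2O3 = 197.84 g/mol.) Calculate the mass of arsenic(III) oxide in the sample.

0.277 g

n(I2) = 0.0203 L × 0.138 mol/L = 2.80 × 10^-3 mol
From the 1:2 ratio, n(As2O3) = 1/2 × 2.80 × 10^-3 = 1.40 × 10^-3 mol
mass of As2O3 = 1.40 × 10^-3 × 197.84 g/mol = 0.277 g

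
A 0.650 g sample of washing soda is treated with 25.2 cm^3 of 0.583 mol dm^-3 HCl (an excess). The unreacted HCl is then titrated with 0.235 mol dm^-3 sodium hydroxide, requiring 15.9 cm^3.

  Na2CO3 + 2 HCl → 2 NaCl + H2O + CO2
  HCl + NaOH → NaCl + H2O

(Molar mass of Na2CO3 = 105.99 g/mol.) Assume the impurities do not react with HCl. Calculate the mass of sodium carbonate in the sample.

0.581 g

n(HCl) added = 0.0252 × 0.583 = 0.0147 mol
n(NaOH) used in back-titration = 0.0159 × 0.235 = 3.74 × 10^-3 mol
n(HCl) left over = 3.74 × 10^-3 mol (1:1 ratio)
n(HCl) consumed by analyte = 0.0147 − 3.74 × 10^-3 = 0.0110 mol
From the 1:2 ratio, n(Na2CO3) = 1/2 × 0.0110 = 5.48 × 10^-3 mol
mass of Na2CO3 = 5.48 × 10^-3 × 105.99 = 0.581 g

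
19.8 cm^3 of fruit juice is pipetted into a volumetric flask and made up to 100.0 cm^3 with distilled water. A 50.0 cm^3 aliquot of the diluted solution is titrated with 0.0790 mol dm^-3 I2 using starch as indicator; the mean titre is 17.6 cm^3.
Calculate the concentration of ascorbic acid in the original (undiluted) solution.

0.140 mol/L

C6H8O6 + I2 → C6H6O6 + 2 HI
n(I2) = 0.0176 × 0.0790 = 1.39 × 10^-3 mol
n(C6H8O6) in the aliquot = 1.39 × 10^-3 mol (1:1 ratio)
[C6H8O6]_dilute = 1.39 × 10^-3 / 0.0500 = 0.0278 mol/L
Dilution factor = 100.0 / 19.8 = 5.051
[C6H8O6]_stock = 0.0278 × 5.051 = 0.140 mol/L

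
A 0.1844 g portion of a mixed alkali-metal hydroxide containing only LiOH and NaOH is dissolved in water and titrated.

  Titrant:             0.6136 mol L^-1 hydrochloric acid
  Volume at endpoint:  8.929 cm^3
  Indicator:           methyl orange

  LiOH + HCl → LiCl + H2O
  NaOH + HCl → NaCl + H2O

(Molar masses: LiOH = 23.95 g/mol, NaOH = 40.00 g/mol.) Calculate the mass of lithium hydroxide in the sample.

0.05186 g

n(HCl) = 0.008929 × 0.6136 = 5.479 × 10^-3 mol
Let x = n(LiOH), y = n(NaOH).
Titrant: 1x + 1y = 5.479 × 10^-3;  mass: 23.95x + 40.00y = 0.1844
Solving, x = 2.165 × 10^-3 mol, y = 3.314 × 10^-3 mol
mass of LiOH = 2.165 × 10^-3 × 23.95 = 0.05186 g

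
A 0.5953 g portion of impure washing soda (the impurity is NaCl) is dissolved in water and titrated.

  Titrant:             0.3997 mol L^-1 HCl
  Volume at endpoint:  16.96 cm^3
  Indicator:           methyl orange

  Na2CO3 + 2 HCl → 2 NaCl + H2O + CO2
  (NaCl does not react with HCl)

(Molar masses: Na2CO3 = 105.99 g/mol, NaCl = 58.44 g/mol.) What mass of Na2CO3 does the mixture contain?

0.3592 g

n(HCl) = 0.01696 × 0.3997 = 6.779 × 10^-3 mol
Let x = n(Na2CO3), y = n(NaCl).
Titrant: 2x = 6.779 × 10^-3;  mass: 105.99x + 58.44y = 0.5953
Solving, x = 3.389 × 10^-3 mol, y = 4.039 × 10^-3 mol
mass of Na2CO3 = 3.389 × 10^-3 × 105.99 = 0.3592 g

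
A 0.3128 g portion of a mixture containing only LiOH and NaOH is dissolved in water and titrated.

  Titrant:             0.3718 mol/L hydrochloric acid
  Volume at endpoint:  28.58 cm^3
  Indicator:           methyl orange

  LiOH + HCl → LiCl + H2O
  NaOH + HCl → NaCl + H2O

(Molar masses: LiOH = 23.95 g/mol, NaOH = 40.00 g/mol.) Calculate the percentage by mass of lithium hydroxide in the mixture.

53.54 %

n(HCl) = 0.02858 × 0.3718 = 0.01063 mol
Let x = n(LiOH), y = n(NaOH).
Titrant: 1x + 1y = 0.01063;  mass: 23.95x + 40.00y = 0.3128
Solving, x = 6.993 × 10^-3 mol, y = 3.633 × 10^-3 mol
mass of LiOH = 6.993 × 10^-3 × 23.95 = 0.1675 g
% LiOH = 0.1675 / 0.3128 × 100 = 53.54 %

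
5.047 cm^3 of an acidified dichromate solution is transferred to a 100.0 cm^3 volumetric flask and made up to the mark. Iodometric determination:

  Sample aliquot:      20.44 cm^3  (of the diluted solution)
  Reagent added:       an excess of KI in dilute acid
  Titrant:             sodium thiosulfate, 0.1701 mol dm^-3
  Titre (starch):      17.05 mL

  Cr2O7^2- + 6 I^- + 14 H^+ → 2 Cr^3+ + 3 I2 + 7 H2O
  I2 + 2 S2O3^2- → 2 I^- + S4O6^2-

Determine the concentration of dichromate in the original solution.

0.4686 mol/L

n(S2O3^2-) = 0.01705 × 0.1701 = 2.900 × 10^-3 mol
n(I2) = n(S2O3^2-)/2 = 1.450 × 10^-3 mol
From the 1:3 ratio, n(Cr2O7^2-) in the aliquot = 1/3 × 1.450 × 10^-3 = 4.834 × 10^-4 mol
[Cr2O7^2-]_dilute = 4.834 × 10^-4 / 0.02044 = 0.02365 mol/L
[Cr2O7^2-]_original = 0.02365 × 100.0/5.047 = 0.4686 mol/L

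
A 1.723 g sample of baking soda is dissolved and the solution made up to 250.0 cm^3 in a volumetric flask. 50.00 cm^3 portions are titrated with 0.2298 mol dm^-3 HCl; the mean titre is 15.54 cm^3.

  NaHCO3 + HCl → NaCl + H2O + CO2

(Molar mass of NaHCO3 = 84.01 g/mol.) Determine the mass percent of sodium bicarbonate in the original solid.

87.06 %

n(HCl) per titration = 0.01554 × 0.2298 = 3.571 × 10^-3 mol
n(NaHCO3) in each aliquot = 3.571 × 10^-3 mol (1:1 ratio)
n(NaHCO3) in the whole flask = 3.571 × 10^-3 × 250.0/50.00 = 0.01786 mol
mass of NaHCO3 = 0.01786 × 84.01 = 1.500 g
% NaHCO3 = 1.500 / 1.723 × 100 = 87.06 %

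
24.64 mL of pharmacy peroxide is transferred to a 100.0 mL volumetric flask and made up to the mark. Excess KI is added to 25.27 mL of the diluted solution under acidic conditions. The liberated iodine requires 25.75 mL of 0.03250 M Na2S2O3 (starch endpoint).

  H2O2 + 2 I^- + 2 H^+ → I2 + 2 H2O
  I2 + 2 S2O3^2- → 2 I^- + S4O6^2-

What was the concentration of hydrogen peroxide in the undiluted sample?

0.06720 M

n(S2O3^2-) = 0.02575 × 0.03250 = 8.369 × 10^-4 mol
n(I2) = n(S2O3^2-)/2 = 4.184 × 10^-4 mol
n(H2O2) in the aliquot = 4.184 × 10^-4 mol (1:1 ratio)
[H2O2]_dilute = 4.184 × 10^-4 / 0.02527 = 0.01656 mol/L
[H2O2]_original = 0.01656 × 100.0/24.64 = 0.06720 mol/L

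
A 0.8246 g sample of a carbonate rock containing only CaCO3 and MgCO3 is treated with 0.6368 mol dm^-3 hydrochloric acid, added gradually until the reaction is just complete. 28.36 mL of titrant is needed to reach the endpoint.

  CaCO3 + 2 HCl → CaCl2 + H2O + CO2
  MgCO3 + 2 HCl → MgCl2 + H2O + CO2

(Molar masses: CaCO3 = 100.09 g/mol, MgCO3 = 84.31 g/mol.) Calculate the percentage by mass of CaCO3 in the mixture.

n(HCl) = 0.02836 × 0.6368 = 0.01806 mol
Let x = n(CaCO3), y = n(MgCO3).
Titrant: 2x + 2y = 0.01806;  mass: 100.09x + 84.31y = 0.8246
Solving, x = 4.011 × 10^-3 mol, y = 5.019 × 10^-3 mol
mass of CaCO3 = 4.011 × 10^-3 × 100.09 = 0.4015 g
% CaCO3 = 0.4015 / 0.8246 × 100 = 48.69 %

48.69 %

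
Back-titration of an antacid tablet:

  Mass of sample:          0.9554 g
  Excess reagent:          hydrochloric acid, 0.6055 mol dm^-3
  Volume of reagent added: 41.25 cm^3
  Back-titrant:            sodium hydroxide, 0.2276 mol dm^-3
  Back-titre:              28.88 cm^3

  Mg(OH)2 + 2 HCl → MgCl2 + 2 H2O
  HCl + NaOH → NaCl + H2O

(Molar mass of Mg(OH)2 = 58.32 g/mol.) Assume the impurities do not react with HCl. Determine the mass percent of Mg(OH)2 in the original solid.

n(HCl) added = 0.04125 × 0.6055 = 0.02498 mol
n(NaOH) used in back-titration = 0.02888 × 0.2276 = 6.573 × 10^-3 mol
n(HCl) left over = 6.573 × 10^-3 mol (1:1 ratio)
n(HCl) consumed by analyte = 0.02498 − 6.573 × 10^-3 = 0.01840 mol
From the 1:2 ratio, n(Mg(OH)2) = 1/2 × 0.01840 = 9.202 × 10^-3 mol
mass of Mg(OH)2 = 9.202 × 10^-3 × 58.32 = 0.5367 g
% Mg(OH)2 = 0.5367 / 0.9554 × 100 = 56.17 %

56.17 %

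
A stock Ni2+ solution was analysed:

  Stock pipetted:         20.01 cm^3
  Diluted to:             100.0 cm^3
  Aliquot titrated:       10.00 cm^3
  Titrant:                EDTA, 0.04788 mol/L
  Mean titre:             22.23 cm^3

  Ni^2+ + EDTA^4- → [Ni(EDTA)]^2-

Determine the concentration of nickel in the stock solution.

n(EDTA) = 0.02223 × 0.04788 = 1.064 × 10^-3 mol
n(Ni2+) in the aliquot = 1.064 × 10^-3 mol (1:1 ratio)
[Ni2+]_dilute = 1.064 × 10^-3 / 0.01000 = 0.1064 mol/L
Dilution factor = 100.0 / 20.01 = 4.998
[Ni2+]_stock = 0.1064 × 4.998 = 0.5319 mol/L

0.5319 mol/L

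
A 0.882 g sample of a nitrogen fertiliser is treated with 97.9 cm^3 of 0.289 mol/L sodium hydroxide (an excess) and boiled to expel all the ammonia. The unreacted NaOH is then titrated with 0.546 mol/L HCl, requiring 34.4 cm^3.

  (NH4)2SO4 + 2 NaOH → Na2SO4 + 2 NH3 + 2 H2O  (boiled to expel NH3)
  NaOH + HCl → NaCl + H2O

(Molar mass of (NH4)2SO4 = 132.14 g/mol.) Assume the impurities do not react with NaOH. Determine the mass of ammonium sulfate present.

0.628 g

n(NaOH) added = 0.0979 × 0.289 = 0.0283 mol
n(HCl) used in back-titration = 0.0344 × 0.546 = 0.0188 mol
n(NaOH) left over = 0.0188 mol (1:1 ratio)
n(NaOH) consumed by analyte = 0.0283 − 0.0188 = 9.51 × 10^-3 mol
From the 1:2 ratio, n((NH4)2SO4) = 1/2 × 9.51 × 10^-3 = 4.76 × 10^-3 mol
mass of (NH4)2SO4 = 4.76 × 10^-3 × 132.14 = 0.628 g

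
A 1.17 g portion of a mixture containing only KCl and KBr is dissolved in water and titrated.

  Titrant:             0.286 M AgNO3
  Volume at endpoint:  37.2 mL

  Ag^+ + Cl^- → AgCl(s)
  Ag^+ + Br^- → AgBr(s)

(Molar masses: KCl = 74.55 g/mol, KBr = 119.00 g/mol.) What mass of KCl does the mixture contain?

n(AgNO3) = 0.0372 × 0.286 = 0.0106 mol
Let x = n(KCl), y = n(KBr).
Titrant: 1x + 1y = 0.0106;  mass: 74.55x + 119.00y = 1.17
Solving, x = 2.16 × 10^-3 mol, y = 8.48 × 10^-3 mol
mass of KCl = 2.16 × 10^-3 × 74.55 = 0.161 g

0.161 g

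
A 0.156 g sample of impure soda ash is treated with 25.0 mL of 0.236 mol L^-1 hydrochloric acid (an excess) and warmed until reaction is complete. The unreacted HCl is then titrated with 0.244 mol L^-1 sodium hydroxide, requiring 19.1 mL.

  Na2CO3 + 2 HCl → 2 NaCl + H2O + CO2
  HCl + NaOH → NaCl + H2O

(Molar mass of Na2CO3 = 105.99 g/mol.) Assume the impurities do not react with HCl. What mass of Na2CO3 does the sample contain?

0.0657 g

n(HCl) added = 0.0250 × 0.236 = 5.90 × 10^-3 mol
n(NaOH) used in back-titration = 0.0191 × 0.244 = 4.66 × 10^-3 mol
n(HCl) left over = 4.66 × 10^-3 mol (1:1 ratio)
n(HCl) consumed by analyte = 5.90 × 10^-3 − 4.66 × 10^-3 = 1.24 × 10^-3 mol
From the 1:2 ratio, n(Na2CO3) = 1/2 × 1.24 × 10^-3 = 6.20 × 10^-4 mol
mass of Na2CO3 = 6.20 × 10^-4 × 105.99 = 0.0657 g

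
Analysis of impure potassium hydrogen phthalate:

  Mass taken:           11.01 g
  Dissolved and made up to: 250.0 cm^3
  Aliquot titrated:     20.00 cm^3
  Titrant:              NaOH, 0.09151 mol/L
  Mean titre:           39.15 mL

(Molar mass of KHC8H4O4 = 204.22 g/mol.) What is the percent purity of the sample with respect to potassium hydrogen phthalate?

83.07 %

KHC8H4O4 + NaOH → KNaC8H4O4 + H2O
n(NaOH) per titration = 0.03915 × 0.09151 = 3.583 × 10^-3 mol
n(KHC8H4O4) in each aliquot = 3.583 × 10^-3 mol (1:1 ratio)
n(KHC8H4O4) in the whole flask = 3.583 × 10^-3 × 250.0/20.00 = 0.04478 mol
mass of KHC8H4O4 = 0.04478 × 204.22 = 9.146 g
% KHC8H4O4 = 9.146 / 11.01 × 100 = 83.07 %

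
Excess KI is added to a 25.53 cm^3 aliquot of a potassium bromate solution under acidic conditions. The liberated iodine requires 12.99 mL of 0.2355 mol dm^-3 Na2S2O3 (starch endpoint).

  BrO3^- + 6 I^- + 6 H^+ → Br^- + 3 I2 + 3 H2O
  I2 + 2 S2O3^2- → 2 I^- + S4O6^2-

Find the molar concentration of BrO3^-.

0.01997 mol/L

n(S2O3^2-) = 0.01299 × 0.2355 = 3.059 × 10^-3 mol
n(I2) = n(S2O3^2-)/2 = 1.530 × 10^-3 mol
From the 1:3 ratio, n(BrO3^-) in the aliquot = 1/3 × 1.530 × 10^-3 = 5.099 × 10^-4 mol
[BrO3^-] = 5.099 × 10^-4 / 0.02553 = 0.01997 mol/L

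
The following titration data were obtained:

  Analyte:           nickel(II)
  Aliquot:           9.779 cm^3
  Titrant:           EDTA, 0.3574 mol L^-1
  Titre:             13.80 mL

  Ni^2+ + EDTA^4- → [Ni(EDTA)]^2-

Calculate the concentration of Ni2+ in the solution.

0.5044 mol/L

n(EDTA) = 0.01380 L × 0.3574 mol/L = 4.932 × 10^-3 mol
n(Ni2+) = 4.932 × 10^-3 mol (1:1 mole ratio)
[Ni2+] = 4.932 × 10^-3 mol / 0.009779 L = 0.5044 mol/L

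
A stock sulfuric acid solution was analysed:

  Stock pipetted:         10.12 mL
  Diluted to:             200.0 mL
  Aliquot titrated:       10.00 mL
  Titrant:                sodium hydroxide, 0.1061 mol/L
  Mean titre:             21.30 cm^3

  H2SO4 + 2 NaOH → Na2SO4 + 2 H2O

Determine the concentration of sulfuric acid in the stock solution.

n(NaOH) = 0.02130 × 0.1061 = 2.260 × 10^-3 mol
From the 1:2 ratio, n(H2SO4) in the aliquot = 1/2 × 2.260 × 10^-3 = 1.130 × 10^-3 mol
[H2SO4]_dilute = 1.130 × 10^-3 / 0.01000 = 0.1130 mol/L
Dilution factor = 200.0 / 10.12 = 19.76
[H2SO4]_stock = 0.1130 × 19.76 = 2.233 mol/L

2.233 mol/L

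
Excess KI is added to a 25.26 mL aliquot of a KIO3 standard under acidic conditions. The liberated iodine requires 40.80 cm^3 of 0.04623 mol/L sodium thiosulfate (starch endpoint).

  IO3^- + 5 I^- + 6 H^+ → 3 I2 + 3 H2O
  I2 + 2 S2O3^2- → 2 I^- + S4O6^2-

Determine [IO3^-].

n(S2O3^2-) = 0.04080 × 0.04623 = 1.886 × 10^-3 mol
n(I2) = n(S2O3^2-)/2 = 9.431 × 10^-4 mol
From the 1:3 ratio, n(IO3^-) in the aliquot = 1/3 × 9.431 × 10^-4 = 3.144 × 10^-4 mol
[IO3^-] = 3.144 × 10^-4 / 0.02526 = 0.01245 mol/L

0.01245 mol/L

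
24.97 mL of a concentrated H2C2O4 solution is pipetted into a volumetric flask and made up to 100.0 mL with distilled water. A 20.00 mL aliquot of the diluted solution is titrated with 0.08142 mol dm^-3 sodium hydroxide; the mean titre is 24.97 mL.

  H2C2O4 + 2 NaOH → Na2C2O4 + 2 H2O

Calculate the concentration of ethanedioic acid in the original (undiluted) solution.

n(NaOH) = 0.02497 × 0.08142 = 2.033 × 10^-3 mol
From the 1:2 ratio, n(H2C2O4) in the aliquot = 1/2 × 2.033 × 10^-3 = 1.017 × 10^-3 mol
[H2C2O4]_dilute = 1.017 × 10^-3 / 0.02000 = 0.05083 mol/L
Dilution factor = 100.0 / 24.97 = 4.005
[H2C2O4]_stock = 0.05083 × 4.005 = 0.2036 mol/L

0.2036 mol/L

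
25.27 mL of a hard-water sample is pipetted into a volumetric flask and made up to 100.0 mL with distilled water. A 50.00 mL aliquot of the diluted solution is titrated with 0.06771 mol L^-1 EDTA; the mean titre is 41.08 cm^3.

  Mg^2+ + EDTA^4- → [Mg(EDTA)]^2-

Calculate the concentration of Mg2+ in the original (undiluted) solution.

0.2201 mol/L

n(EDTA) = 0.04108 × 0.06771 = 2.782 × 10^-3 mol
n(Mg2+) in the aliquot = 2.782 × 10^-3 mol (1:1 ratio)
[Mg2+]_dilute = 2.782 × 10^-3 / 0.05000 = 0.05563 mol/L
Dilution factor = 100.0 / 25.27 = 3.957
[Mg2+]_stock = 0.05563 × 3.957 = 0.2201 mol/L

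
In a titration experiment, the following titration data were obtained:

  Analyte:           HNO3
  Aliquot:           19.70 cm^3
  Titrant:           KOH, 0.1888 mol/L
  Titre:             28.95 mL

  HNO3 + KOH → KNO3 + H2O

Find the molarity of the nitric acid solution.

0.2774 mol/L

n(KOH) = 0.02895 L × 0.1888 mol/L = 5.466 × 10^-3 mol
n(HNO3) = 5.466 × 10^-3 mol (1:1 mole ratio)
[HNO3] = 5.466 × 10^-3 mol / 0.01970 L = 0.2774 mol/L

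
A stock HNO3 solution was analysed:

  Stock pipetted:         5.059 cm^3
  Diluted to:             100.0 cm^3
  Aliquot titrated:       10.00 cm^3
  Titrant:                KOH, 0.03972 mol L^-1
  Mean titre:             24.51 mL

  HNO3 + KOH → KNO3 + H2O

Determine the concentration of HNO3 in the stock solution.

1.924 mol/L

n(KOH) = 0.02451 × 0.03972 = 9.735 × 10^-4 mol
n(HNO3) in the aliquot = 9.735 × 10^-4 mol (1:1 ratio)
[HNO3]_dilute = 9.735 × 10^-4 / 0.01000 = 0.09735 mol/L
Dilution factor = 100.0 / 5.059 = 19.77
[HNO3]_stock = 0.09735 × 19.77 = 1.924 mol/L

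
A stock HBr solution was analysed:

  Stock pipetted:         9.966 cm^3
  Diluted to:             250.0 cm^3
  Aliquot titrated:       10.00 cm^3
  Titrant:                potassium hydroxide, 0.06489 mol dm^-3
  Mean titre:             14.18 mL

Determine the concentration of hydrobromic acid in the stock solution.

2.308 mol/L

HBr + KOH → KBr + H2O
n(KOH) = 0.01418 × 0.06489 = 9.201 × 10^-4 mol
n(HBr) in the aliquot = 9.201 × 10^-4 mol (1:1 ratio)
[HBr]_dilute = 9.201 × 10^-4 / 0.01000 = 0.09201 mol/L
Dilution factor = 250.0 / 9.966 = 25.09
[HBr]_stock = 0.09201 × 25.09 = 2.308 mol/L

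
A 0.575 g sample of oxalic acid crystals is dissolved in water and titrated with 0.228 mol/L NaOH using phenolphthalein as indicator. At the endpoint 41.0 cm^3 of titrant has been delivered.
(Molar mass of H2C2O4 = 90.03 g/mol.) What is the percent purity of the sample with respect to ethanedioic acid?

H2C2O4 + 2 NaOH → Na2C2O4 + 2 H2O
n(NaOH) = 0.0410 L × 0.228 mol/L = 9.35 × 10^-3 mol
From the 1:2 ratio, n(H2C2O4) = 1/2 × 9.35 × 10^-3 = 4.67 × 10^-3 mol
mass of H2C2O4 = 4.67 × 10^-3 × 90.03 g/mol = 0.421 g
% H2C2O4 = 0.421 / 0.575 × 100 = 73.2 %

73.2 %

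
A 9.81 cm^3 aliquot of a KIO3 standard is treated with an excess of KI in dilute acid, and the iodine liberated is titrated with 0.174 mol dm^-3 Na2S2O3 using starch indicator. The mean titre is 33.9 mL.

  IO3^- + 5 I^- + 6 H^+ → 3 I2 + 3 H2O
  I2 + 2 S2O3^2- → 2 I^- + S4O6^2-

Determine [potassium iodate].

0.100 mol/L

n(S2O3^2-) = 0.0339 × 0.174 = 5.90 × 10^-3 mol
n(I2) = n(S2O3^2-)/2 = 2.95 × 10^-3 mol
From the 1:3 ratio, n(IO3^-) in the aliquot = 1/3 × 2.95 × 10^-3 = 9.83 × 10^-4 mol
[IO3^-] = 9.83 × 10^-4 / 0.00981 = 0.100 mol/L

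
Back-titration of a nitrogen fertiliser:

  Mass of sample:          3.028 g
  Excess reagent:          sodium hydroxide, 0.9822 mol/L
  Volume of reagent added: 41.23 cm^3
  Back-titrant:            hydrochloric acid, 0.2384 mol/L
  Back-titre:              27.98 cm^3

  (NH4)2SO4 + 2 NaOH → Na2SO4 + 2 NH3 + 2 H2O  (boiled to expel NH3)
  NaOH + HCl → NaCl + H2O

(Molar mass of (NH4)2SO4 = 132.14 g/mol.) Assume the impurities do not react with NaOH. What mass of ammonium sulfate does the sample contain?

n(NaOH) added = 0.04123 × 0.9822 = 0.04050 mol
n(HCl) used in back-titration = 0.02798 × 0.2384 = 6.670 × 10^-3 mol
n(NaOH) left over = 6.670 × 10^-3 mol (1:1 ratio)
n(NaOH) consumed by analyte = 0.04050 − 6.670 × 10^-3 = 0.03383 mol
From the 1:2 ratio, n((NH4)2SO4) = 1/2 × 0.03383 = 0.01691 mol
mass of (NH4)2SO4 = 0.01691 × 132.14 = 2.235 g

2.235 g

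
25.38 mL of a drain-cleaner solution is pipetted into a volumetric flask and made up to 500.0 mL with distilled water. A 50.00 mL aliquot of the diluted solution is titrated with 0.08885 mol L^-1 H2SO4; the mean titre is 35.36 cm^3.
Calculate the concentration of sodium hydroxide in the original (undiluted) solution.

2.476 mol/L

2 NaOH + H2SO4 → Na2SO4 + 2 H2O
n(H2SO4) = 0.03536 × 0.08885 = 3.142 × 10^-3 mol
From the 2:1 ratio, n(NaOH) in the aliquot = 2/1 × 3.142 × 10^-3 = 6.283 × 10^-3 mol
[NaOH]_dilute = 6.283 × 10^-3 / 0.05000 = 0.1257 mol/L
Dilution factor = 500.0 / 25.38 = 19.70
[NaOH]_stock = 0.1257 × 19.70 = 2.476 mol/L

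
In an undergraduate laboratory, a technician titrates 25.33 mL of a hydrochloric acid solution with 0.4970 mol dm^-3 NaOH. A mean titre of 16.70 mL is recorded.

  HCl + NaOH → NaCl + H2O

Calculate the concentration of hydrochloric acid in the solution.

0.3277 mol/L

n(NaOH) = 0.01670 L × 0.4970 mol/L = 8.300 × 10^-3 mol
n(HCl) = 8.300 × 10^-3 mol (1:1 mole ratio)
[HCl] = 8.300 × 10^-3 mol / 0.02533 L = 0.3277 mol/L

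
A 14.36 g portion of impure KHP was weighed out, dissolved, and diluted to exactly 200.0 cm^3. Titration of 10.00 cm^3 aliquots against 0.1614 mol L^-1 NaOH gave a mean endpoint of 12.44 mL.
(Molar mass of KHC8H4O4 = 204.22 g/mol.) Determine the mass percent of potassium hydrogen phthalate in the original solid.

KHC8H4O4 + NaOH → KNaC8H4O4 + H2O
n(NaOH) per titration = 0.01244 × 0.1614 = 2.008 × 10^-3 mol
n(KHC8H4O4) in each aliquot = 2.008 × 10^-3 mol (1:1 ratio)
n(KHC8H4O4) in the whole flask = 2.008 × 10^-3 × 200.0/10.00 = 0.04016 mol
mass of KHC8H4O4 = 0.04016 × 204.22 = 8.201 g
% KHC8H4O4 = 8.201 / 14.36 × 100 = 57.11 %

57.11 %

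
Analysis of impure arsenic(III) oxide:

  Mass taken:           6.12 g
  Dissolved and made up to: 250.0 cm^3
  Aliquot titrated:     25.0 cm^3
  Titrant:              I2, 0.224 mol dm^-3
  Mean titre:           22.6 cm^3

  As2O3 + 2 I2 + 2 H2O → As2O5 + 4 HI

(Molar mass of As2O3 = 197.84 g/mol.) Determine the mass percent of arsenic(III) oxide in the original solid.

n(I2) per titration = 0.0226 × 0.224 = 5.06 × 10^-3 mol
From the 1:2 ratio, n(As2O3) in each aliquot = 1/2 × 5.06 × 10^-3 = 2.53 × 10^-3 mol
n(As2O3) in the whole flask = 2.53 × 10^-3 × 250.0/25.0 = 0.0253 mol
mass of As2O3 = 0.0253 × 197.84 = 5.01 g
% As2O3 = 5.01 / 6.12 × 100 = 81.8 %

81.8 %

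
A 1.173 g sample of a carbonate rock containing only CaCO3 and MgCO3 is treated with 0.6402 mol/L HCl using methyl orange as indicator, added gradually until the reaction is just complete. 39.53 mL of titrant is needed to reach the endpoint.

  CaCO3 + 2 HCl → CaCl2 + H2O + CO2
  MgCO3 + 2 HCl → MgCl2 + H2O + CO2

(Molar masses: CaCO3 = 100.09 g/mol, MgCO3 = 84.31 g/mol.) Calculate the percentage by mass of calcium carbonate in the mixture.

57.41 %

n(HCl) = 0.03953 × 0.6402 = 0.02531 mol
Let x = n(CaCO3), y = n(MgCO3).
Titrant: 2x + 2y = 0.02531;  mass: 100.09x + 84.31y = 1.173
Solving, x = 6.729 × 10^-3 mol, y = 5.925 × 10^-3 mol
mass of CaCO3 = 6.729 × 10^-3 × 100.09 = 0.6735 g
% CaCO3 = 0.6735 / 1.173 × 100 = 57.41 %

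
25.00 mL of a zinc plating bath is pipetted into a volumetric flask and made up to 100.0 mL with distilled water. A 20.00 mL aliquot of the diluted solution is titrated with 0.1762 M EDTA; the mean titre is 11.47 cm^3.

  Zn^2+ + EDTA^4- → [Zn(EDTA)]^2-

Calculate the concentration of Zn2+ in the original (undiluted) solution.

0.4042 M

n(EDTA) = 0.01147 × 0.1762 = 2.021 × 10^-3 mol
n(Zn2+) in the aliquot = 2.021 × 10^-3 mol (1:1 ratio)
[Zn2+]_dilute = 2.021 × 10^-3 / 0.02000 = 0.1011 mol/L
Dilution factor = 100.0 / 25.00 = 4.000
[Zn2+]_stock = 0.1011 × 4.000 = 0.4042 mol/L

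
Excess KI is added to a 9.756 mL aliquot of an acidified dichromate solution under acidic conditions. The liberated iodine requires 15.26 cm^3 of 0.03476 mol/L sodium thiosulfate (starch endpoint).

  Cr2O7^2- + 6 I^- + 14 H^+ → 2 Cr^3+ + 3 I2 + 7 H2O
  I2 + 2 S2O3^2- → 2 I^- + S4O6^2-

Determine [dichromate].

n(S2O3^2-) = 0.01526 × 0.03476 = 5.304 × 10^-4 mol
n(I2) = n(S2O3^2-)/2 = 2.652 × 10^-4 mol
From the 1:3 ratio, n(Cr2O7^2-) in the aliquot = 1/3 × 2.652 × 10^-4 = 8.841 × 10^-5 mol
[Cr2O7^2-] = 8.841 × 10^-5 / 0.009756 = 0.009062 mol/L

0.009062 mol/L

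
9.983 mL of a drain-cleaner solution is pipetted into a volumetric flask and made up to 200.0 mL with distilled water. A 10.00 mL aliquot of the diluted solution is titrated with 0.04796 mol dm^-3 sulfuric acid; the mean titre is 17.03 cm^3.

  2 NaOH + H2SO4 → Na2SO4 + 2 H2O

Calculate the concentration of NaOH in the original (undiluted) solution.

3.273 mol/L

n(H2SO4) = 0.01703 × 0.04796 = 8.168 × 10^-4 mol
From the 2:1 ratio, n(NaOH) in the aliquot = 2/1 × 8.168 × 10^-4 = 1.634 × 10^-3 mol
[NaOH]_dilute = 1.634 × 10^-3 / 0.01000 = 0.1634 mol/L
Dilution factor = 200.0 / 9.983 = 20.03
[NaOH]_stock = 0.1634 × 20.03 = 3.273 mol/L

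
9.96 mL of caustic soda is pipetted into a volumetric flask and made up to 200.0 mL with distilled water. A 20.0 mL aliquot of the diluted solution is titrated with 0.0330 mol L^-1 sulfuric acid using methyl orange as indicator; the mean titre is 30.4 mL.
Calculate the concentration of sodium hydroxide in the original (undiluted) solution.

2.01 mol/L

2 NaOH + H2SO4 → Na2SO4 + 2 H2O
n(H2SO4) = 0.0304 × 0.0330 = 1.00 × 10^-3 mol
From the 2:1 ratio, n(NaOH) in the aliquot = 2/1 × 1.00 × 10^-3 = 2.01 × 10^-3 mol
[NaOH]_dilute = 2.01 × 10^-3 / 0.0200 = 0.100 mol/L
Dilution factor = 200.0 / 9.96 = 20.08
[NaOH]_stock = 0.100 × 20.08 = 2.01 mol/L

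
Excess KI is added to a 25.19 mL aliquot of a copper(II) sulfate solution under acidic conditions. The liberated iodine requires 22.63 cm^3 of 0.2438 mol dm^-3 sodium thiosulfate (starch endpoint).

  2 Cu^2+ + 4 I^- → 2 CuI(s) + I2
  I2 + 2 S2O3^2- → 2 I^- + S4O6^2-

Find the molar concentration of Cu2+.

n(S2O3^2-) = 0.02263 × 0.2438 = 5.517 × 10^-3 mol
n(I2) = n(S2O3^2-)/2 = 2.759 × 10^-3 mol
From the 2:1 ratio, n(Cu2+) in the aliquot = 2/1 × 2.759 × 10^-3 = 5.517 × 10^-3 mol
[Cu2+] = 5.517 × 10^-3 / 0.02519 = 0.2190 mol/L

0.2190 mol/L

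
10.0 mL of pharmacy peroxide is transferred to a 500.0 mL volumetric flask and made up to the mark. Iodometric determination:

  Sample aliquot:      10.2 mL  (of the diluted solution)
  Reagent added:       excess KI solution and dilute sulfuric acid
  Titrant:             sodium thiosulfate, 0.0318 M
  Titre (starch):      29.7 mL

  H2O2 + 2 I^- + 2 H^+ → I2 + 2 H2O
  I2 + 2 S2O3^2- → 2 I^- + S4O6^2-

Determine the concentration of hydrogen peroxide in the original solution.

2.31 M

n(S2O3^2-) = 0.0297 × 0.0318 = 9.44 × 10^-4 mol
n(I2) = n(S2O3^2-)/2 = 4.72 × 10^-4 mol
n(H2O2) in the aliquot = 4.72 × 10^-4 mol (1:1 ratio)
[H2O2]_dilute = 4.72 × 10^-4 / 0.0102 = 0.0463 mol/L
[H2O2]_original = 0.0463 × 500.0/10.0 = 2.31 mol/L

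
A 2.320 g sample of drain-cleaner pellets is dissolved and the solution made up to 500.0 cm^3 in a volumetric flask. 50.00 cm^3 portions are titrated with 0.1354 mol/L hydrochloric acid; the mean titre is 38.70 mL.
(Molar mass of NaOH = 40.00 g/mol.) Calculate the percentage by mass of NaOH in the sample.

90.34 %

NaOH + HCl → NaCl + H2O
n(HCl) per titration = 0.03870 × 0.1354 = 5.240 × 10^-3 mol
n(NaOH) in each aliquot = 5.240 × 10^-3 mol (1:1 ratio)
n(NaOH) in the whole flask = 5.240 × 10^-3 × 500.0/50.00 = 0.05240 mol
mass of NaOH = 0.05240 × 40.00 = 2.096 g
% NaOH = 2.096 / 2.320 × 100 = 90.34 %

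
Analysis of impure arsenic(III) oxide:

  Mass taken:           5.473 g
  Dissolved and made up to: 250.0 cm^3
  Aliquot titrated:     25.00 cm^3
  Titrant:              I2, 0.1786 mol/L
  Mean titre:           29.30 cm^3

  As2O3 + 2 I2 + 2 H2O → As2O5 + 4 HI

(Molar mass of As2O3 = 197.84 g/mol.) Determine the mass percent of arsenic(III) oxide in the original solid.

n(I2) per titration = 0.02930 × 0.1786 = 5.233 × 10^-3 mol
From the 1:2 ratio, n(As2O3) in each aliquot = 1/2 × 5.233 × 10^-3 = 2.616 × 10^-3 mol
n(As2O3) in the whole flask = 2.616 × 10^-3 × 250.0/25.00 = 0.02616 mol
mass of As2O3 = 0.02616 × 197.84 = 5.176 g
% As2O3 = 5.176 / 5.473 × 100 = 94.58 %

94.58 %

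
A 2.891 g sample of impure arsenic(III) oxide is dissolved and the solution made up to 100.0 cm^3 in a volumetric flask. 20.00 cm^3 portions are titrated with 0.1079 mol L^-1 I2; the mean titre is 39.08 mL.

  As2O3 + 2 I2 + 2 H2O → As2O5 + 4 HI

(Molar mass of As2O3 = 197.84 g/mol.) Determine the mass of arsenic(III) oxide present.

2.086 g

n(I2) per titration = 0.03908 × 0.1079 = 4.217 × 10^-3 mol
From the 1:2 ratio, n(As2O3) in each aliquot = 1/2 × 4.217 × 10^-3 = 2.108 × 10^-3 mol
n(As2O3) in the whole flask = 2.108 × 10^-3 × 100.0/20.00 = 0.01054 mol
mass of As2O3 = 0.01054 × 197.84 = 2.086 g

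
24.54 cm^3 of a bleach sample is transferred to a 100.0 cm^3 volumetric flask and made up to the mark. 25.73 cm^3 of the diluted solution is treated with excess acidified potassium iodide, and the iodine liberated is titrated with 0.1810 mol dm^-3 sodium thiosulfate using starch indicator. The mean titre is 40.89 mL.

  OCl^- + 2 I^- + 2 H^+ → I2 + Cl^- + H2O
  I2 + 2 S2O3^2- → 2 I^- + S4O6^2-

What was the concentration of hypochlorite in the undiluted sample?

n(S2O3^2-) = 0.04089 × 0.1810 = 7.401 × 10^-3 mol
n(I2) = n(S2O3^2-)/2 = 3.701 × 10^-3 mol
n(OCl^-) in the aliquot = 3.701 × 10^-3 mol (1:1 ratio)
[OCl^-]_dilute = 3.701 × 10^-3 / 0.02573 = 0.1438 mol/L
[OCl^-]_original = 0.1438 × 100.0/24.54 = 0.5861 mol/L

0.5861 mol/L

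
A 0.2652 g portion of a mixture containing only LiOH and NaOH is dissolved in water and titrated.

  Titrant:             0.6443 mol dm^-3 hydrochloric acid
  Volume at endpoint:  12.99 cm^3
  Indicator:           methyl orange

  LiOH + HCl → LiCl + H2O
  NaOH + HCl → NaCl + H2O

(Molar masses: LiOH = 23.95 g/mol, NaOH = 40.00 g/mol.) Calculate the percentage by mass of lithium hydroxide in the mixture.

n(HCl) = 0.01299 × 0.6443 = 8.369 × 10^-3 mol
Let x = n(LiOH), y = n(NaOH).
Titrant: 1x + 1y = 8.369 × 10^-3;  mass: 23.95x + 40.00y = 0.2652
Solving, x = 4.335 × 10^-3 mol, y = 4.034 × 10^-3 mol
mass of LiOH = 4.335 × 10^-3 × 23.95 = 0.1038 g
% LiOH = 0.1038 / 0.2652 × 100 = 39.15 %

39.15 %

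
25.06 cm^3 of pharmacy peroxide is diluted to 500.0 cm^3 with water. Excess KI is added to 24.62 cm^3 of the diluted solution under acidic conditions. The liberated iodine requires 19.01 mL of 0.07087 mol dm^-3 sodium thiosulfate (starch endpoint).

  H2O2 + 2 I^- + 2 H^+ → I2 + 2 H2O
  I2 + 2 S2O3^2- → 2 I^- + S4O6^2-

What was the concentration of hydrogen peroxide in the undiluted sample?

0.5459 mol/L

n(S2O3^2-) = 0.01901 × 0.07087 = 1.347 × 10^-3 mol
n(I2) = n(S2O3^2-)/2 = 6.736 × 10^-4 mol
n(H2O2) in the aliquot = 6.736 × 10^-4 mol (1:1 ratio)
[H2O2]_dilute = 6.736 × 10^-4 / 0.02462 = 0.02736 mol/L
[H2O2]_original = 0.02736 × 500.0/25.06 = 0.5459 mol/L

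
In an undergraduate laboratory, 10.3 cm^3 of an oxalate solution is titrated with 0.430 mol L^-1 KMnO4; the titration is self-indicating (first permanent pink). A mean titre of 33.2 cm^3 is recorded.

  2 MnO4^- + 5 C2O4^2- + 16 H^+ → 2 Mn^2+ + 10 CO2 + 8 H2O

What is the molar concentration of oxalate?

n(KMnO4) = 0.0332 L × 0.430 mol/L = 0.0143 mol
From the 5:2 mole ratio, n(C2O4^2-) = 5/2 × 0.0143 = 0.0357 mol
[C2O4^2-] = 0.0357 mol / 0.0103 L = 3.47 mol/L

3.47 mol/L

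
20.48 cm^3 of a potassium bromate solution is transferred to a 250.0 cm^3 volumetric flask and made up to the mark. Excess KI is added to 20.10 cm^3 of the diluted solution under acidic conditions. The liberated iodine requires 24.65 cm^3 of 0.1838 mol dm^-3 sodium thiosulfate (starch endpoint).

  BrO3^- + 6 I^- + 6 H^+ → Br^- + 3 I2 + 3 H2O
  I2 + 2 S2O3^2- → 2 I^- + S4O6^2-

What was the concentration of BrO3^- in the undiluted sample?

n(S2O3^2-) = 0.02465 × 0.1838 = 4.531 × 10^-3 mol
n(I2) = n(S2O3^2-)/2 = 2.265 × 10^-3 mol
From the 1:3 ratio, n(BrO3^-) in the aliquot = 1/3 × 2.265 × 10^-3 = 7.551 × 10^-4 mol
[BrO3^-]_dilute = 7.551 × 10^-4 / 0.02010 = 0.03757 mol/L
[BrO3^-]_original = 0.03757 × 250.0/20.48 = 0.4586 mol/L

0.4586 mol/L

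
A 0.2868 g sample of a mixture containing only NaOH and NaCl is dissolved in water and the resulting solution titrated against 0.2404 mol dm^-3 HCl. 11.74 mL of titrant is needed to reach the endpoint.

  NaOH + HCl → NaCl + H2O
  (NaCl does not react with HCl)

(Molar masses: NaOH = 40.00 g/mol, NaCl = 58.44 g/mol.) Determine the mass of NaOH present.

n(HCl) = 0.01174 × 0.2404 = 2.822 × 10^-3 mol
Let x = n(NaOH), y = n(NaCl).
Titrant: 1x = 2.822 × 10^-3;  mass: 40.00x + 58.44y = 0.2868
Solving, x = 2.822 × 10^-3 mol, y = 2.976 × 10^-3 mol
mass of NaOH = 2.822 × 10^-3 × 40.00 = 0.1129 g

0.1129 g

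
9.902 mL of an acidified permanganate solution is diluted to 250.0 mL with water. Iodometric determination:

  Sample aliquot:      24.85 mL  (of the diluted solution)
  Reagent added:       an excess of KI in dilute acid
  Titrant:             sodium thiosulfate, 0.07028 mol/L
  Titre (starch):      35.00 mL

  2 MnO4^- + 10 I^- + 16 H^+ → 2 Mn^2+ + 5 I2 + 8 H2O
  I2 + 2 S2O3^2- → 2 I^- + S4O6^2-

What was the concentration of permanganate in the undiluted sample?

0.4998 mol/L

n(S2O3^2-) = 0.03500 × 0.07028 = 2.460 × 10^-3 mol
n(I2) = n(S2O3^2-)/2 = 1.230 × 10^-3 mol
From the 2:5 ratio, n(MnO4^-) in the aliquot = 2/5 × 1.230 × 10^-3 = 4.920 × 10^-4 mol
[MnO4^-]_dilute = 4.920 × 10^-4 / 0.02485 = 0.01980 mol/L
[MnO4^-]_original = 0.01980 × 250.0/9.902 = 0.4998 mol/L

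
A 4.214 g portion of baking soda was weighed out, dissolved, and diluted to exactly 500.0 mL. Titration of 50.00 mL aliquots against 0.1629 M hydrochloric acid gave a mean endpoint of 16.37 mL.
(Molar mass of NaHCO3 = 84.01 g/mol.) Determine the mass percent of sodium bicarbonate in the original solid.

NaHCO3 + HCl → NaCl + H2O + CO2
n(HCl) per titration = 0.01637 × 0.1629 = 2.667 × 10^-3 mol
n(NaHCO3) in each aliquot = 2.667 × 10^-3 mol (1:1 ratio)
n(NaHCO3) in the whole flask = 2.667 × 10^-3 × 500.0/50.00 = 0.02667 mol
mass of NaHCO3 = 0.02667 × 84.01 = 2.240 g
% NaHCO3 = 2.240 / 4.214 × 100 = 53.16 %

53.16 %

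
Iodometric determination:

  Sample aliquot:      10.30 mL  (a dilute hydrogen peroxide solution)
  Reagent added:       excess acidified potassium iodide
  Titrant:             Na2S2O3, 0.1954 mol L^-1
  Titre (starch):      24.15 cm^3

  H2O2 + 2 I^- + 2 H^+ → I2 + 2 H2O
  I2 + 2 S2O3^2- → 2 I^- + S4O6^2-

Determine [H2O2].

0.2291 mol/L

n(S2O3^2-) = 0.02415 × 0.1954 = 4.719 × 10^-3 mol
n(I2) = n(S2O3^2-)/2 = 2.359 × 10^-3 mol
n(H2O2) in the aliquot = 2.359 × 10^-3 mol (1:1 ratio)
[H2O2] = 2.359 × 10^-3 / 0.01030 = 0.2291 mol/L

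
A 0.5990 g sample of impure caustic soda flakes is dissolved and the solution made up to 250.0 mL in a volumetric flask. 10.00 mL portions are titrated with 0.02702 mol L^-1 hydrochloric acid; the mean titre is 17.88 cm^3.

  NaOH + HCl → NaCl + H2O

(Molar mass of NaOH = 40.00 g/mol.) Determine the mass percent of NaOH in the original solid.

n(HCl) per titration = 0.01788 × 0.02702 = 4.831 × 10^-4 mol
n(NaOH) in each aliquot = 4.831 × 10^-4 mol (1:1 ratio)
n(NaOH) in the whole flask = 4.831 × 10^-4 × 250.0/10.00 = 0.01208 mol
mass of NaOH = 0.01208 × 40.00 = 0.4831 g
% NaOH = 0.4831 / 0.5990 × 100 = 80.65 %

80.65 %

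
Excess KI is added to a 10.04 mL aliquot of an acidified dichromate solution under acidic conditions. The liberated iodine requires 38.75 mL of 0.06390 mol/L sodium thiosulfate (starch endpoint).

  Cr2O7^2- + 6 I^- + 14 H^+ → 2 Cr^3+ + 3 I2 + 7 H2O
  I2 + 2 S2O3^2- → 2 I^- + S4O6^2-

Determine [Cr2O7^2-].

n(S2O3^2-) = 0.03875 × 0.06390 = 2.476 × 10^-3 mol
n(I2) = n(S2O3^2-)/2 = 1.238 × 10^-3 mol
From the 1:3 ratio, n(Cr2O7^2-) in the aliquot = 1/3 × 1.238 × 10^-3 = 4.127 × 10^-4 mol
[Cr2O7^2-] = 4.127 × 10^-4 / 0.01004 = 0.04110 mol/L

0.04110 mol/L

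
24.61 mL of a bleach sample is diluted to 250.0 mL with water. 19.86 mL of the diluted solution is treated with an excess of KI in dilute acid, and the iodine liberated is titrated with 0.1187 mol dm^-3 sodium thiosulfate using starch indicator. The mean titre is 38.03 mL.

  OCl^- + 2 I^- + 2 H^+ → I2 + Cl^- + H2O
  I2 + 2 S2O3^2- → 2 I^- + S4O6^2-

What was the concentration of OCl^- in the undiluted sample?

n(S2O3^2-) = 0.03803 × 0.1187 = 4.514 × 10^-3 mol
n(I2) = n(S2O3^2-)/2 = 2.257 × 10^-3 mol
n(OCl^-) in the aliquot = 2.257 × 10^-3 mol (1:1 ratio)
[OCl^-]_dilute = 2.257 × 10^-3 / 0.01986 = 0.1136 mol/L
[OCl^-]_original = 0.1136 × 250.0/24.61 = 1.155 mol/L

1.155 mol/L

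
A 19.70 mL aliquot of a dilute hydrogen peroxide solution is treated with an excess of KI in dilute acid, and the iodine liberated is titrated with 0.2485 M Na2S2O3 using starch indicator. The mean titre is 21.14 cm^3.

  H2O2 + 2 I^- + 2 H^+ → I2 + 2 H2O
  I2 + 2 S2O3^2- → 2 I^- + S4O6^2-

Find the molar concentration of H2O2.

0.1333 M

n(S2O3^2-) = 0.02114 × 0.2485 = 5.253 × 10^-3 mol
n(I2) = n(S2O3^2-)/2 = 2.627 × 10^-3 mol
n(H2O2) in the aliquot = 2.627 × 10^-3 mol (1:1 ratio)
[H2O2] = 2.627 × 10^-3 / 0.01970 = 0.1333 mol/L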